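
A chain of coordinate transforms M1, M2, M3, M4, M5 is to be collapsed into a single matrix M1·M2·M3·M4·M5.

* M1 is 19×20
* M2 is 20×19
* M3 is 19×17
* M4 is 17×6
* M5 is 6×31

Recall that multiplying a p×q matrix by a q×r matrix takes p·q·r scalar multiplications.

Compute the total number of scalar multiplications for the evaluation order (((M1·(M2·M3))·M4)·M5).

18392

(M2·M3): 20×19 by 19×17 → 20×17, cost 20·19·17 = 6460
(M1·(M2·M3)): 19×20 by 20×17 → 19×17, cost 19·20·17 = 6460; cumulative 12920
((M1·(M2·M3))·M4): 19×17 by 17×6 → 19×6, cost 19·17·6 = 1938; cumulative 14858
(((M1·(M2·M3))·M4)·M5): 19×6 by 6×31 → 19×31, cost 19·6·31 = 3534; cumulative 18392
Total: 18392 scalar multiplications.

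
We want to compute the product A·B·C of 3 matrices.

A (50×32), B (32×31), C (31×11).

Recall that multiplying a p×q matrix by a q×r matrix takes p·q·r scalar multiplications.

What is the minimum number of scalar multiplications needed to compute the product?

28512

Order (A·(B·C)): (B·C): 32×31 by 31×11 → 32×11, cost 32·31·11 = 10912; (A·(B·C)): 50×32 by 32×11 → 50×11, cost 50·32·11 = 17600; cumulative 28512. Total 28512.
Order ((A·B)·C): (A·B): 50×32 by 32×31 → 50×31, cost 50·32·31 = 49600; ((A·B)·C): 50×31 by 31×11 → 50×11, cost 50·31·11 = 17050; cumulative 66650. Total 66650.
Minimum: 28512.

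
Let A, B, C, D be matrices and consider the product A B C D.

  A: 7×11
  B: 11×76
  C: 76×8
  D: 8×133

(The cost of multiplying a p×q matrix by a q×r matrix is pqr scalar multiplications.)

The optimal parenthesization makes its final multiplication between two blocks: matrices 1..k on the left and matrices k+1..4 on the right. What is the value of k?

Adjacent pairs: AB = 7·11·76 = 5852; BC = 11·76·8 = 6688; CD = 76·8·133 = 80864.
Length 3: A..C: k=1: 0+6688+7·11·8=7304; k=2: 5852+0+7·76·8=10108 → min 7304 | B..D: k=2: 0+80864+11·76·133=192052; k=3: 6688+0+11·8·133=18392 → min 18392.
Top-level splits: k=1: (A..A)·(B..D) → 0+18392+7·11·133 = 28633; k=2: (A..B)·(C..D) → 5852+80864+7·76·133 = 157472; k=3: (A..C)·(D..D) → 7304+0+7·8·133 = 14752.
Best split is after C, i.e. k = 3.

3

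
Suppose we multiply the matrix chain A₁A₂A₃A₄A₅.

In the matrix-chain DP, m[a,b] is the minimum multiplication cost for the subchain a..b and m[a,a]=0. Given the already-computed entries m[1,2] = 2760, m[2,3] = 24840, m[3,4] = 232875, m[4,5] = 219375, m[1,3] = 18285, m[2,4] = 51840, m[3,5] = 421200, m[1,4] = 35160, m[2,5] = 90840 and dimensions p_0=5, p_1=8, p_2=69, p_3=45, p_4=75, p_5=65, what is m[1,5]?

m[1,5] = min over k∈[1,4] of m[1,k]+m[k+1,5]+p_{0}·p_k·p_{5}.
k=1: 0 + 90840 + 5·8·65 = 93440; k=2: 2760 + 421200 + 5·69·65 = 446385; k=3: 18285 + 219375 + 5·45·65 = 252285; k=4: 35160 + 0 + 5·75·65 = 59535.
Minimum: 59535 at k=4.

59535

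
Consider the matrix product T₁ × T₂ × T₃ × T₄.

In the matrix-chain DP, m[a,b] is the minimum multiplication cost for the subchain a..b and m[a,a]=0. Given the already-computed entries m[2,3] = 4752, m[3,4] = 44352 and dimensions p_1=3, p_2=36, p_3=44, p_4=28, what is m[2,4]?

8448

m[2,4] = min over k∈[2,3] of m[2,k]+m[k+1,4]+p_{1}·p_k·p_{4}.
k=2: 0 + 44352 + 3·36·28 = 47376; k=3: 4752 + 0 + 3·44·28 = 8448.
Minimum: 8448 at k=3.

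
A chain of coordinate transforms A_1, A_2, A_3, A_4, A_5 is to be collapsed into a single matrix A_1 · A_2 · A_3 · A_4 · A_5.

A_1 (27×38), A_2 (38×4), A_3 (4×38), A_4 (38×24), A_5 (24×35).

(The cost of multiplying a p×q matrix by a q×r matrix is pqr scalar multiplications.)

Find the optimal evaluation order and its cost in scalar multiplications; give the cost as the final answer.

14892

Adjacent pairs: A_1A_2 = 27·38·4 = 4104; A_2A_3 = 38·4·38 = 5776; A_3A_4 = 4·38·24 = 3648; A_4A_5 = 38·24·35 = 31920.
Length 3: A_1..A_3: k=1: 0+5776+27·38·38=44764; k=2: 4104+0+27·4·38=8208 → min 8208 | A_2..A_4: k=2: 0+3648+38·4·24=7296; k=3: 5776+0+38·38·24=40432 → min 7296 | A_3..A_5: k=3: 0+31920+4·38·35=37240; k=4: 3648+0+4·24·35=7008 → min 7008.
Length 4: A_1..A_4: k=1: 0+7296+27·38·24=31920; k=2: 4104+3648+27·4·24=10344; k=3: 8208+0+27·38·24=32832 → min 10344 | A_2..A_5: k=2: 0+7008+38·4·35=12328; k=3: 5776+31920+38·38·35=88236; k=4: 7296+0+38·24·35=39216 → min 12328.
Length 5: A_1..A_5: k=1: 0+12328+27·38·35=48238; k=2: 4104+7008+27·4·35=14892; k=3: 8208+31920+27·38·35=76038; k=4: 10344+0+27·24·35=33024 → min 14892.
Optimal parenthesization: ((A_1 · A_2) · ((A_3 · A_4) · A_5)) with cost 14892.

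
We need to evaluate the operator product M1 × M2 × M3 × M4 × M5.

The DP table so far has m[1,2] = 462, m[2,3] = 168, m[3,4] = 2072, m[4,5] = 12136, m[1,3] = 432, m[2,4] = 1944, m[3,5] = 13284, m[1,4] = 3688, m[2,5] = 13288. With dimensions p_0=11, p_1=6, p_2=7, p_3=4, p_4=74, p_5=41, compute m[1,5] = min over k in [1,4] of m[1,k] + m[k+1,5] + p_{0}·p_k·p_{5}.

m[1,5] = min over k∈[1,4] of m[1,k]+m[k+1,5]+p_{0}·p_k·p_{5}.
k=1: 0 + 13288 + 11·6·41 = 15994; k=2: 462 + 13284 + 11·7·41 = 16903; k=3: 432 + 12136 + 11·4·41 = 14372; k=4: 3688 + 0 + 11·74·41 = 37062.
Minimum: 14372 at k=3.

14372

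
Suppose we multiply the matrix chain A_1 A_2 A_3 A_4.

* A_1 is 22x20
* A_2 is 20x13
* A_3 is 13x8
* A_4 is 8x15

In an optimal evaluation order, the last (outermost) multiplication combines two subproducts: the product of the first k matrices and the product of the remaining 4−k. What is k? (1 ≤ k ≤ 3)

Adjacent pairs: A_1A_2 = 22·20·13 = 5720; A_2A_3 = 20·13·8 = 2080; A_3A_4 = 13·8·15 = 1560.
Length 3: A_1..A_3: k=1: 0+2080+22·20·8=5600; k=2: 5720+0+22·13·8=8008 → min 5600 | A_2..A_4: k=2: 0+1560+20·13·15=5460; k=3: 2080+0+20·8·15=4480 → min 4480.
Top-level splits: k=1: (A_1..A_1)·(A_2..A_4) → 0+4480+22·20·15 = 11080; k=2: (A_1..A_2)·(A_3..A_4) → 5720+1560+22·13·15 = 11570; k=3: (A_1..A_3)·(A_4..A_4) → 5600+0+22·8·15 = 8240.
Best split is after A_3, i.e. k = 3.

3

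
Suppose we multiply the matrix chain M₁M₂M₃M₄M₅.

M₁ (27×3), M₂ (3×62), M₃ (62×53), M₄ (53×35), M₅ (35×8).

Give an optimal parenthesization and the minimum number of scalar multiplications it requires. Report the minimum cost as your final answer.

16911

Adjacent pairs: M₁M₂ = 27·3·62 = 5022; M₂M₃ = 3·62·53 = 9858; M₃M₄ = 62·53·35 = 115010; M₄M₅ = 53·35·8 = 14840.
Length 3: M₁..M₃: k=1: 0+9858+27·3·53=14151; k=2: 5022+0+27·62·53=93744 → min 14151 | M₂..M₄: k=2: 0+115010+3·62·35=121520; k=3: 9858+0+3·53·35=15423 → min 15423 | M₃..M₅: k=3: 0+14840+62·53·8=41128; k=4: 115010+0+62·35·8=132370 → min 41128.
Length 4: M₁..M₄: k=1: 0+15423+27·3·35=18258; k=2: 5022+115010+27·62·35=178622; k=3: 14151+0+27·53·35=64236 → min 18258 | M₂..M₅: k=2: 0+41128+3·62·8=42616; k=3: 9858+14840+3·53·8=25970; k=4: 15423+0+3·35·8=16263 → min 16263.
Length 5: M₁..M₅: k=1: 0+16263+27·3·8=16911; k=2: 5022+41128+27·62·8=59542; k=3: 14151+14840+27·53·8=40439; k=4: 18258+0+27·35·8=25818 → min 16911.
Optimal parenthesization: (M₁(((M₂M₃)M₄)M₅)) with cost 16911.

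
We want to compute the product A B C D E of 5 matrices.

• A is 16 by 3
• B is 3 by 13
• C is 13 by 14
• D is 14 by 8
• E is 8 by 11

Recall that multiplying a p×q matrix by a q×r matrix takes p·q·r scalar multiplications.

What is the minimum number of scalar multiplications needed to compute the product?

Adjacent pairs: AB = 16·3·13 = 624; BC = 3·13·14 = 546; CD = 13·14·8 = 1456; DE = 14·8·11 = 1232.
Length 3: A..C: k=1: 0+546+16·3·14=1218; k=2: 624+0+16·13·14=3536 → min 1218 | B..D: k=2: 0+1456+3·13·8=1768; k=3: 546+0+3·14·8=882 → min 882 | C..E: k=3: 0+1232+13·14·11=3234; k=4: 1456+0+13·8·11=2600 → min 2600.
Length 4: A..D: k=1: 0+882+16·3·8=1266; k=2: 624+1456+16·13·8=3744; k=3: 1218+0+16·14·8=3010 → min 1266 | B..E: k=2: 0+2600+3·13·11=3029; k=3: 546+1232+3·14·11=2240; k=4: 882+0+3·8·11=1146 → min 1146.
Length 5: A..E: k=1: 0+1146+16·3·11=1674; k=2: 624+2600+16·13·11=5512; k=3: 1218+1232+16·14·11=4914; k=4: 1266+0+16·8·11=2674 → min 1674.
Optimal order: (A (((B C) D) E)) with cost 1674.

1674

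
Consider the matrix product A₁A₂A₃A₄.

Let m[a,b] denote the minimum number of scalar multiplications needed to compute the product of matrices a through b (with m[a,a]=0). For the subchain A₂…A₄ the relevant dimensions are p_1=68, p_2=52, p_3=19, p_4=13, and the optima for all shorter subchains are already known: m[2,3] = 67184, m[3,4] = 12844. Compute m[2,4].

m[2,4] = min over k∈[2,3] of m[2,k]+m[k+1,4]+p_{1}·p_k·p_{4}.
k=2: 0 + 12844 + 68·52·13 = 58812; k=3: 67184 + 0 + 68·19·13 = 83980.
Minimum: 58812 at k=2.

58812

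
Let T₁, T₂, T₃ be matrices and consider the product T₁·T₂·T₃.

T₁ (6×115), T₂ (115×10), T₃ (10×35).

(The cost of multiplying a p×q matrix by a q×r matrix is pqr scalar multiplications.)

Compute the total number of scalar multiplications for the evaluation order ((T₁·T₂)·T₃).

9000

(T₁·T₂): 6×115 by 115×10 → 6×10, cost 6·115·10 = 6900
((T₁·T₂)·T₃): 6×10 by 10×35 → 6×35, cost 6·10·35 = 2100; cumulative 9000
Total: 9000 scalar multiplications.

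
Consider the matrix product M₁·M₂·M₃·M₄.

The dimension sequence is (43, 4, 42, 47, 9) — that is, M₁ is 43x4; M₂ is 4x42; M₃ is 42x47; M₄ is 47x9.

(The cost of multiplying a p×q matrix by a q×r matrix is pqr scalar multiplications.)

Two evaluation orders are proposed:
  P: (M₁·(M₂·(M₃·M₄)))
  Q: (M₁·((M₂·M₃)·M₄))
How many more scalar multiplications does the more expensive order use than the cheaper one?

Order P = (M₁·(M₂·(M₃·M₄))): (M₃·M₄): 42×47 by 47×9 → 42×9, cost 42·47·9 = 17766; (M₂·(M₃·M₄)): 4×42 by 42×9 → 4×9, cost 4·42·9 = 1512; cumulative 19278; (M₁·(M₂·(M₃·M₄))): 43×4 by 4×9 → 43×9, cost 43·4·9 = 1548; cumulative 20826. Total 20826.
Order Q = (M₁·((M₂·M₃)·M₄)): (M₂·M₃): 4×42 by 42×47 → 4×47, cost 4·42·47 = 7896; ((M₂·M₃)·M₄): 4×47 by 47×9 → 4×9, cost 4·47·9 = 1692; cumulative 9588; (M₁·((M₂·M₃)·M₄)): 43×4 by 4×9 → 43×9, cost 43·4·9 = 1548; cumulative 11136. Total 11136.
Difference: |20826 − 11136| = 9690.

9690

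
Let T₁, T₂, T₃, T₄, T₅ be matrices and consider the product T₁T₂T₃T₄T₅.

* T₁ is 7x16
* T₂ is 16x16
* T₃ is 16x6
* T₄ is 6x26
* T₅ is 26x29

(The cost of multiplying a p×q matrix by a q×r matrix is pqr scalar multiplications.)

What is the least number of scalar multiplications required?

Adjacent pairs: T₁T₂ = 7·16·16 = 1792; T₂T₃ = 16·16·6 = 1536; T₃T₄ = 16·6·26 = 2496; T₄T₅ = 6·26·29 = 4524.
Length 3: T₁..T₃: k=1: 0+1536+7·16·6=2208; k=2: 1792+0+7·16·6=2464 → min 2208 | T₂..T₄: k=2: 0+2496+16·16·26=9152; k=3: 1536+0+16·6·26=4032 → min 4032 | T₃..T₅: k=3: 0+4524+16·6·29=7308; k=4: 2496+0+16·26·29=14560 → min 7308.
Length 4: T₁..T₄: k=1: 0+4032+7·16·26=6944; k=2: 1792+2496+7·16·26=7200; k=3: 2208+0+7·6·26=3300 → min 3300 | T₂..T₅: k=2: 0+7308+16·16·29=14732; k=3: 1536+4524+16·6·29=8844; k=4: 4032+0+16·26·29=16096 → min 8844.
Length 5: T₁..T₅: k=1: 0+8844+7·16·29=12092; k=2: 1792+7308+7·16·29=12348; k=3: 2208+4524+7·6·29=7950; k=4: 3300+0+7·26·29=8578 → min 7950.
Optimal order: ((T₁(T₂T₃))(T₄T₅)) with cost 7950.

7950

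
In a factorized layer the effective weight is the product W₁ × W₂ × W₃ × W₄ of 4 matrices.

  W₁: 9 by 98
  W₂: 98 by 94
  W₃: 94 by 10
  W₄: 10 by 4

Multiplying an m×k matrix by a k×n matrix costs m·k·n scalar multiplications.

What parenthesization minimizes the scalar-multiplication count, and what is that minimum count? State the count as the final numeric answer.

Adjacent pairs: W₁W₂ = 9·98·94 = 82908; W₂W₃ = 98·94·10 = 92120; W₃W₄ = 94·10·4 = 3760.
Length 3: W₁..W₃: k=1: 0+92120+9·98·10=100940; k=2: 82908+0+9·94·10=91368 → min 91368 | W₂..W₄: k=2: 0+3760+98·94·4=40608; k=3: 92120+0+98·10·4=96040 → min 40608.
Length 4: W₁..W₄: k=1: 0+40608+9·98·4=44136; k=2: 82908+3760+9·94·4=90052; k=3: 91368+0+9·10·4=91728 → min 44136.
Optimal parenthesization: (W₁ × (W₂ × (W₃ × W₄))) with cost 44136.

44136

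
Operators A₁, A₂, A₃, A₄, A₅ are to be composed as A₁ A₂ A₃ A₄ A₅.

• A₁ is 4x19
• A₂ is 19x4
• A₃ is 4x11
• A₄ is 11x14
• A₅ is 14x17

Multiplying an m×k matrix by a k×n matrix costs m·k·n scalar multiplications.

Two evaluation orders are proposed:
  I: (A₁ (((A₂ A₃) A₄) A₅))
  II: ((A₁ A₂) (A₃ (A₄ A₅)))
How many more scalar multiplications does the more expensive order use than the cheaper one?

5634

Order I = (A₁ (((A₂ A₃) A₄) A₅)): (A₂ A₃): 19×4 by 4×11 → 19×11, cost 19·4·11 = 836; ((A₂ A₃) A₄): 19×11 by 11×14 → 19×14, cost 19·11·14 = 2926; cumulative 3762; (((A₂ A₃) A₄) A₅): 19×14 by 14×17 → 19×17, cost 19·14·17 = 4522; cumulative 8284; (A₁ (((A₂ A₃) A₄) A₅)): 4×19 by 19×17 → 4×17, cost 4·19·17 = 1292; cumulative 9576. Total 9576.
Order II = ((A₁ A₂) (A₃ (A₄ A₅))): (A₁ A₂): 4×19 by 19×4 → 4×4, cost 4·19·4 = 304; (A₄ A₅): 11×14 by 14×17 → 11×17, cost 11·14·17 = 2618; (A₃ (A₄ A₅)): 4×11 by 11×17 → 4×17, cost 4·11·17 = 748; cumulative 3366; ((A₁ A₂) (A₃ (A₄ A₅))): 4×4 by 4×17 → 4×17, cost 4·4·17 = 272; cumulative 3942. Total 3942.
Difference: |9576 − 3942| = 5634.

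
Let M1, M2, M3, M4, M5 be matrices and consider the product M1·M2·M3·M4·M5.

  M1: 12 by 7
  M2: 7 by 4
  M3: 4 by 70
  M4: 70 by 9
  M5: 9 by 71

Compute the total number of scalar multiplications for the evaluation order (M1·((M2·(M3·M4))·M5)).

(M3·M4): 4×70 by 70×9 → 4×9, cost 4·70·9 = 2520
(M2·(M3·M4)): 7×4 by 4×9 → 7×9, cost 7·4·9 = 252; cumulative 2772
((M2·(M3·M4))·M5): 7×9 by 9×71 → 7×71, cost 7·9·71 = 4473; cumulative 7245
(M1·((M2·(M3·M4))·M5)): 12×7 by 7×71 → 12×71, cost 12·7·71 = 5964; cumulative 13209
Total: 13209 scalar multiplications.

13209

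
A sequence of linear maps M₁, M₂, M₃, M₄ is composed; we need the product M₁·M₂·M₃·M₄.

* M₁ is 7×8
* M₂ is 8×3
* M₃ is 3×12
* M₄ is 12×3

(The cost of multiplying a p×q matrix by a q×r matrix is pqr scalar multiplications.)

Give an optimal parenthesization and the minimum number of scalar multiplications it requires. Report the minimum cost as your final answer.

339

Adjacent pairs: M₁M₂ = 7·8·3 = 168; M₂M₃ = 8·3·12 = 288; M₃M₄ = 3·12·3 = 108.
Length 3: M₁..M₃: k=1: 0+288+7·8·12=960; k=2: 168+0+7·3·12=420 → min 420 | M₂..M₄: k=2: 0+108+8·3·3=180; k=3: 288+0+8·12·3=576 → min 180.
Length 4: M₁..M₄: k=1: 0+180+7·8·3=348; k=2: 168+108+7·3·3=339; k=3: 420+0+7·12·3=672 → min 339.
Optimal parenthesization: ((M₁·M₂)·(M₃·M₄)) with cost 339.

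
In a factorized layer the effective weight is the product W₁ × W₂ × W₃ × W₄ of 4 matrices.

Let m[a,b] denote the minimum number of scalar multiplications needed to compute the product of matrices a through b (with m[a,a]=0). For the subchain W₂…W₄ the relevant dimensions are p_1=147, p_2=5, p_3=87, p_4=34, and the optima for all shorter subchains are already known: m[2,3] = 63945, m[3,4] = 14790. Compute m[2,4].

39780

m[2,4] = min over k∈[2,3] of m[2,k]+m[k+1,4]+p_{1}·p_k·p_{4}.
k=2: 0 + 14790 + 147·5·34 = 39780; k=3: 63945 + 0 + 147·87·34 = 498771.
Minimum: 39780 at k=2.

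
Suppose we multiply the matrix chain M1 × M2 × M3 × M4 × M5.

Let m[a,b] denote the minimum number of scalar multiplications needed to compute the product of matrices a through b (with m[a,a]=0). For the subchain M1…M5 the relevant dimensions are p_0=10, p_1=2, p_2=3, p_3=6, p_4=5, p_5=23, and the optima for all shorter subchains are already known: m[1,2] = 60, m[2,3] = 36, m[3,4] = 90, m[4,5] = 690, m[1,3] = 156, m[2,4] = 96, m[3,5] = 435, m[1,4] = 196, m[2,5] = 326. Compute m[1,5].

m[1,5] = min over k∈[1,4] of m[1,k]+m[k+1,5]+p_{0}·p_k·p_{5}.
k=1: 0 + 326 + 10·2·23 = 786; k=2: 60 + 435 + 10·3·23 = 1185; k=3: 156 + 690 + 10·6·23 = 2226; k=4: 196 + 0 + 10·5·23 = 1346.
Minimum: 786 at k=1.

786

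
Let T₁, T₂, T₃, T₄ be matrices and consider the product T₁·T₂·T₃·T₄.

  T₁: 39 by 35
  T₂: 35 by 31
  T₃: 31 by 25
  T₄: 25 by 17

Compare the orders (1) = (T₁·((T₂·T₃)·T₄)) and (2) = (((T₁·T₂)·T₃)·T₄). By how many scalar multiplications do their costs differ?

23910

Order (1) = (T₁·((T₂·T₃)·T₄)): (T₂·T₃): 35×31 by 31×25 → 35×25, cost 35·31·25 = 27125; ((T₂·T₃)·T₄): 35×25 by 25×17 → 35×17, cost 35·25·17 = 14875; cumulative 42000; (T₁·((T₂·T₃)·T₄)): 39×35 by 35×17 → 39×17, cost 39·35·17 = 23205; cumulative 65205. Total 65205.
Order (2) = (((T₁·T₂)·T₃)·T₄): (T₁·T₂): 39×35 by 35×31 → 39×31, cost 39·35·31 = 42315; ((T₁·T₂)·T₃): 39×31 by 31×25 → 39×25, cost 39·31·25 = 30225; cumulative 72540; (((T₁·T₂)·T₃)·T₄): 39×25 by 25×17 → 39×17, cost 39·25·17 = 16575; cumulative 89115. Total 89115.
Difference: |65205 − 89115| = 23910.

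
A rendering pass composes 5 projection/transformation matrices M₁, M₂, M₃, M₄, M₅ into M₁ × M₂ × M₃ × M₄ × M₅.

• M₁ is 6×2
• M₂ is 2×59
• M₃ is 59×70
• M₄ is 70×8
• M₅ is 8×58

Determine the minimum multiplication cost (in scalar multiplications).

11004

Adjacent pairs: M₁M₂ = 6·2·59 = 708; M₂M₃ = 2·59·70 = 8260; M₃M₄ = 59·70·8 = 33040; M₄M₅ = 70·8·58 = 32480.
Length 3: M₁..M₃: k=1: 0+8260+6·2·70=9100; k=2: 708+0+6·59·70=25488 → min 9100 | M₂..M₄: k=2: 0+33040+2·59·8=33984; k=3: 8260+0+2·70·8=9380 → min 9380 | M₃..M₅: k=3: 0+32480+59·70·58=272020; k=4: 33040+0+59·8·58=60416 → min 60416.
Length 4: M₁..M₄: k=1: 0+9380+6·2·8=9476; k=2: 708+33040+6·59·8=36580; k=3: 9100+0+6·70·8=12460 → min 9476 | M₂..M₅: k=2: 0+60416+2·59·58=67260; k=3: 8260+32480+2·70·58=48860; k=4: 9380+0+2·8·58=10308 → min 10308.
Length 5: M₁..M₅: k=1: 0+10308+6·2·58=11004; k=2: 708+60416+6·59·58=81656; k=3: 9100+32480+6·70·58=65940; k=4: 9476+0+6·8·58=12260 → min 11004.
Optimal order: (M₁ × (((M₂ × M₃) × M₄) × M₅)) with cost 11004.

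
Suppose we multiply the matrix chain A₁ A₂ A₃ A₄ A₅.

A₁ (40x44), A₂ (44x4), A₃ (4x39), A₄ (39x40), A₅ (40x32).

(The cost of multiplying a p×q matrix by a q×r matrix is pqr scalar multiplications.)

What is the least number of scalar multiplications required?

23520

Adjacent pairs: A₁A₂ = 40·44·4 = 7040; A₂A₃ = 44·4·39 = 6864; A₃A₄ = 4·39·40 = 6240; A₄A₅ = 39·40·32 = 49920.
Length 3: A₁..A₃: k=1: 0+6864+40·44·39=75504; k=2: 7040+0+40·4·39=13280 → min 13280 | A₂..A₄: k=2: 0+6240+44·4·40=13280; k=3: 6864+0+44·39·40=75504 → min 13280 | A₃..A₅: k=3: 0+49920+4·39·32=54912; k=4: 6240+0+4·40·32=11360 → min 11360.
Length 4: A₁..A₄: k=1: 0+13280+40·44·40=83680; k=2: 7040+6240+40·4·40=19680; k=3: 13280+0+40·39·40=75680 → min 19680 | A₂..A₅: k=2: 0+11360+44·4·32=16992; k=3: 6864+49920+44·39·32=111696; k=4: 13280+0+44·40·32=69600 → min 16992.
Length 5: A₁..A₅: k=1: 0+16992+40·44·32=73312; k=2: 7040+11360+40·4·32=23520; k=3: 13280+49920+40·39·32=113120; k=4: 19680+0+40·40·32=70880 → min 23520.
Optimal order: ((A₁ A₂) ((A₃ A₄) A₅)) with cost 23520.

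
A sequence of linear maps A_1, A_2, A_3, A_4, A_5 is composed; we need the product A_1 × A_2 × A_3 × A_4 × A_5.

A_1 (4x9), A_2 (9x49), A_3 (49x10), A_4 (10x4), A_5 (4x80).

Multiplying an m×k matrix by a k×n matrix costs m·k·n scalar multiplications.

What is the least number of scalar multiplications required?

Adjacent pairs: A_1A_2 = 4·9·49 = 1764; A_2A_3 = 9·49·10 = 4410; A_3A_4 = 49·10·4 = 1960; A_4A_5 = 10·4·80 = 3200.
Length 3: A_1..A_3: k=1: 0+4410+4·9·10=4770; k=2: 1764+0+4·49·10=3724 → min 3724 | A_2..A_4: k=2: 0+1960+9·49·4=3724; k=3: 4410+0+9·10·4=4770 → min 3724 | A_3..A_5: k=3: 0+3200+49·10·80=42400; k=4: 1960+0+49·4·80=17640 → min 17640.
Length 4: A_1..A_4: k=1: 0+3724+4·9·4=3868; k=2: 1764+1960+4·49·4=4508; k=3: 3724+0+4·10·4=3884 → min 3868 | A_2..A_5: k=2: 0+17640+9·49·80=52920; k=3: 4410+3200+9·10·80=14810; k=4: 3724+0+9·4·80=6604 → min 6604.
Length 5: A_1..A_5: k=1: 0+6604+4·9·80=9484; k=2: 1764+17640+4·49·80=35084; k=3: 3724+3200+4·10·80=10124; k=4: 3868+0+4·4·80=5148 → min 5148.
Optimal order: ((A_1 × (A_2 × (A_3 × A_4))) × A_5) with cost 5148.

5148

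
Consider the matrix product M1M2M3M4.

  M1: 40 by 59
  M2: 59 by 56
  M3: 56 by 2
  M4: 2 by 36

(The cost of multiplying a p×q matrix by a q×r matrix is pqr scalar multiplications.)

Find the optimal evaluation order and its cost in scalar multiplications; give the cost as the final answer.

Adjacent pairs: M1M2 = 40·59·56 = 132160; M2M3 = 59·56·2 = 6608; M3M4 = 56·2·36 = 4032.
Length 3: M1..M3: k=1: 0+6608+40·59·2=11328; k=2: 132160+0+40·56·2=136640 → min 11328 | M2..M4: k=2: 0+4032+59·56·36=122976; k=3: 6608+0+59·2·36=10856 → min 10856.
Length 4: M1..M4: k=1: 0+10856+40·59·36=95816; k=2: 132160+4032+40·56·36=216832; k=3: 11328+0+40·2·36=14208 → min 14208.
Optimal parenthesization: ((M1(M2M3))M4) with cost 14208.

14208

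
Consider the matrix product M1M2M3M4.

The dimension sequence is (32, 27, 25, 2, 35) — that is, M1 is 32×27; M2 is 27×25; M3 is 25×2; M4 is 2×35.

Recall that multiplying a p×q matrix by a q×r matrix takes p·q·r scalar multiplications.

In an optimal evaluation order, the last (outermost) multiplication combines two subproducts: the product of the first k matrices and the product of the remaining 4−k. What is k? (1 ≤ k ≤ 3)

3

Adjacent pairs: M1M2 = 32·27·25 = 21600; M2M3 = 27·25·2 = 1350; M3M4 = 25·2·35 = 1750.
Length 3: M1..M3: k=1: 0+1350+32·27·2=3078; k=2: 21600+0+32·25·2=23200 → min 3078 | M2..M4: k=2: 0+1750+27·25·35=25375; k=3: 1350+0+27·2·35=3240 → min 3240.
Top-level splits: k=1: (M1..M1)·(M2..M4) → 0+3240+32·27·35 = 33480; k=2: (M1..M2)·(M3..M4) → 21600+1750+32·25·35 = 51350; k=3: (M1..M3)·(M4..M4) → 3078+0+32·2·35 = 5318.
Best split is after M3, i.e. k = 3.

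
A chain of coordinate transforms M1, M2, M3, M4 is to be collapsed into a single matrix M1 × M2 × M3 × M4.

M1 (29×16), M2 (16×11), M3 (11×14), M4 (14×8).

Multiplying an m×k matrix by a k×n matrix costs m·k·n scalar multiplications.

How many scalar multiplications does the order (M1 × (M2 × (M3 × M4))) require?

(M3 × M4): 11×14 by 14×8 → 11×8, cost 11·14·8 = 1232
(M2 × (M3 × M4)): 16×11 by 11×8 → 16×8, cost 16·11·8 = 1408; cumulative 2640
(M1 × (M2 × (M3 × M4))): 29×16 by 16×8 → 29×8, cost 29·16·8 = 3712; cumulative 6352
Total: 6352 scalar multiplications.

6352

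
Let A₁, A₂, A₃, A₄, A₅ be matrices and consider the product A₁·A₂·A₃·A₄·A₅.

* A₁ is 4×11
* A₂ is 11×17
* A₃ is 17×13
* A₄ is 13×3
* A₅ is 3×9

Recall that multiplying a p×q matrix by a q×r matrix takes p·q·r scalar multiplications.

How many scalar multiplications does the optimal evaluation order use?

Adjacent pairs: A₁A₂ = 4·11·17 = 748; A₂A₃ = 11·17·13 = 2431; A₃A₄ = 17·13·3 = 663; A₄A₅ = 13·3·9 = 351.
Length 3: A₁..A₃: k=1: 0+2431+4·11·13=3003; k=2: 748+0+4·17·13=1632 → min 1632 | A₂..A₄: k=2: 0+663+11·17·3=1224; k=3: 2431+0+11·13·3=2860 → min 1224 | A₃..A₅: k=3: 0+351+17·13·9=2340; k=4: 663+0+17·3·9=1122 → min 1122.
Length 4: A₁..A₄: k=1: 0+1224+4·11·3=1356; k=2: 748+663+4·17·3=1615; k=3: 1632+0+4·13·3=1788 → min 1356 | A₂..A₅: k=2: 0+1122+11·17·9=2805; k=3: 2431+351+11·13·9=4069; k=4: 1224+0+11·3·9=1521 → min 1521.
Length 5: A₁..A₅: k=1: 0+1521+4·11·9=1917; k=2: 748+1122+4·17·9=2482; k=3: 1632+351+4·13·9=2451; k=4: 1356+0+4·3·9=1464 → min 1464.
Optimal order: ((A₁·(A₂·(A₃·A₄)))·A₅) with cost 1464.

1464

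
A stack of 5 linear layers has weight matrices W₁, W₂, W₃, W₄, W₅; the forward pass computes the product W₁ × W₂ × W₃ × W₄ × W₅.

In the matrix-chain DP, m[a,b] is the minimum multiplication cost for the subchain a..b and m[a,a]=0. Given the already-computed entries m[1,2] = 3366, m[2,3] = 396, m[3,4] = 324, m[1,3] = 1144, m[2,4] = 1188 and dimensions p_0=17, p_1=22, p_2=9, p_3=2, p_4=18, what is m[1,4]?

m[1,4] = min over k∈[1,3] of m[1,k]+m[k+1,4]+p_{0}·p_k·p_{4}.
k=1: 0 + 1188 + 17·22·18 = 7920; k=2: 3366 + 324 + 17·9·18 = 6444; k=3: 1144 + 0 + 17·2·18 = 1756.
Minimum: 1756 at k=3.

1756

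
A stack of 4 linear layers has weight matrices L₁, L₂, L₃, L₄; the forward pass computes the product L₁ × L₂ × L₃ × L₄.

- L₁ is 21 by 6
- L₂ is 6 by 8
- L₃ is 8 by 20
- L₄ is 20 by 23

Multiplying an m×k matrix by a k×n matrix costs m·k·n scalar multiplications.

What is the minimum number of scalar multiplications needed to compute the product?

Adjacent pairs: L₁L₂ = 21·6·8 = 1008; L₂L₃ = 6·8·20 = 960; L₃L₄ = 8·20·23 = 3680.
Length 3: L₁..L₃: k=1: 0+960+21·6·20=3480; k=2: 1008+0+21·8·20=4368 → min 3480 | L₂..L₄: k=2: 0+3680+6·8·23=4784; k=3: 960+0+6·20·23=3720 → min 3720.
Length 4: L₁..L₄: k=1: 0+3720+21·6·23=6618; k=2: 1008+3680+21·8·23=8552; k=3: 3480+0+21·20·23=13140 → min 6618.
Optimal order: (L₁ × ((L₂ × L₃) × L₄)) with cost 6618.

6618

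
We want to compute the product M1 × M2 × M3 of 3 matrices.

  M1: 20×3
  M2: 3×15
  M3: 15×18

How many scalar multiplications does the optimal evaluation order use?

1890

Order (M1 × (M2 × M3)): (M2 × M3): 3×15 by 15×18 → 3×18, cost 3·15·18 = 810; (M1 × (M2 × M3)): 20×3 by 3×18 → 20×18, cost 20·3·18 = 1080; cumulative 1890. Total 1890.
Order ((M1 × M2) × M3): (M1 × M2): 20×3 by 3×15 → 20×15, cost 20·3·15 = 900; ((M1 × M2) × M3): 20×15 by 15×18 → 20×18, cost 20·15·18 = 5400; cumulative 6300. Total 6300.
Minimum: 1890.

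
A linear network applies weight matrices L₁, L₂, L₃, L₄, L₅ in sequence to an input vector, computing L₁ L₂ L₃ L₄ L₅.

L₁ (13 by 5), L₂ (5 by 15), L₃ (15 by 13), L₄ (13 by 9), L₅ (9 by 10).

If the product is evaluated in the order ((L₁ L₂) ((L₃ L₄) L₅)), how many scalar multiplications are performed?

6030

(L₁ L₂): 13×5 by 5×15 → 13×15, cost 13·5·15 = 975
(L₃ L₄): 15×13 by 13×9 → 15×9, cost 15·13·9 = 1755
((L₃ L₄) L₅): 15×9 by 9×10 → 15×10, cost 15·9·10 = 1350; cumulative 3105
((L₁ L₂) ((L₃ L₄) L₅)): 13×15 by 15×10 → 13×10, cost 13·15·10 = 1950; cumulative 6030
Total: 6030 scalar multiplications.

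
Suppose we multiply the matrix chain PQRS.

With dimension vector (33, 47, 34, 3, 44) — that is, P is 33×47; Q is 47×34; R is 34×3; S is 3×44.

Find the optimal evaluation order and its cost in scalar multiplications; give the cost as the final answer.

13803

Adjacent pairs: PQ = 33·47·34 = 52734; QR = 47·34·3 = 4794; RS = 34·3·44 = 4488.
Length 3: P..R: k=1: 0+4794+33·47·3=9447; k=2: 52734+0+33·34·3=56100 → min 9447 | Q..S: k=2: 0+4488+47·34·44=74800; k=3: 4794+0+47·3·44=10998 → min 10998.
Length 4: P..S: k=1: 0+10998+33·47·44=79242; k=2: 52734+4488+33·34·44=106590; k=3: 9447+0+33·3·44=13803 → min 13803.
Optimal parenthesization: ((P(QR))S) with cost 13803.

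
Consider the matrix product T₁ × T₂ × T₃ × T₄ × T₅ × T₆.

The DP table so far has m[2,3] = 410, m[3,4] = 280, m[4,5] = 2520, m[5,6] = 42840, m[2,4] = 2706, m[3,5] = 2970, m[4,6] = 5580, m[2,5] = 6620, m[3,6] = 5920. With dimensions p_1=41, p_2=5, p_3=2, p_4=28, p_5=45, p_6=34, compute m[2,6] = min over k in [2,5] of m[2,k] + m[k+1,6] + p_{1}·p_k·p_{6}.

8778

m[2,6] = min over k∈[2,5] of m[2,k]+m[k+1,6]+p_{1}·p_k·p_{6}.
k=2: 0 + 5920 + 41·5·34 = 12890; k=3: 410 + 5580 + 41·2·34 = 8778; k=4: 2706 + 42840 + 41·28·34 = 84578; k=5: 6620 + 0 + 41·45·34 = 69350.
Minimum: 8778 at k=3.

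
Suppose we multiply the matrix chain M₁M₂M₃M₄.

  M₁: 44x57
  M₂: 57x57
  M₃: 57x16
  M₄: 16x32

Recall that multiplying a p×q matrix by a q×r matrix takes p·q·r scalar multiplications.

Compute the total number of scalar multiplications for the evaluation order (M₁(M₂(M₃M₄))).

(M₃M₄): 57×16 by 16×32 → 57×32, cost 57·16·32 = 29184
(M₂(M₃M₄)): 57×57 by 57×32 → 57×32, cost 57·57·32 = 103968; cumulative 133152
(M₁(M₂(M₃M₄))): 44×57 by 57×32 → 44×32, cost 44·57·32 = 80256; cumulative 213408
Total: 213408 scalar multiplications.

213408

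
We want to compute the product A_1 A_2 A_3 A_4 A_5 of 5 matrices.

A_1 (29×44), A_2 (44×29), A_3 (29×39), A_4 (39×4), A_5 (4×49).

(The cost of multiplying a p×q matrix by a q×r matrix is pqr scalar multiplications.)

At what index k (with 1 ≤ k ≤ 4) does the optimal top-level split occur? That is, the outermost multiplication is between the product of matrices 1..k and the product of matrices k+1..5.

Adjacent pairs: A_1A_2 = 29·44·29 = 37004; A_2A_3 = 44·29·39 = 49764; A_3A_4 = 29·39·4 = 4524; A_4A_5 = 39·4·49 = 7644.
Length 3: A_1..A_3: k=1: 0+49764+29·44·39=99528; k=2: 37004+0+29·29·39=69803 → min 69803 | A_2..A_4: k=2: 0+4524+44·29·4=9628; k=3: 49764+0+44·39·4=56628 → min 9628 | A_3..A_5: k=3: 0+7644+29·39·49=63063; k=4: 4524+0+29·4·49=10208 → min 10208.
Length 4: A_1..A_4: k=1: 0+9628+29·44·4=14732; k=2: 37004+4524+29·29·4=44892; k=3: 69803+0+29·39·4=74327 → min 14732 | A_2..A_5: k=2: 0+10208+44·29·49=72732; k=3: 49764+7644+44·39·49=141492; k=4: 9628+0+44·4·49=18252 → min 18252.
Top-level splits: k=1: (A_1..A_1)·(A_2..A_5) → 0+18252+29·44·49 = 80776; k=2: (A_1..A_2)·(A_3..A_5) → 37004+10208+29·29·49 = 88421; k=3: (A_1..A_3)·(A_4..A_5) → 69803+7644+29·39·49 = 132866; k=4: (A_1..A_4)·(A_5..A_5) → 14732+0+29·4·49 = 20416.
Best split is after A_4, i.e. k = 4.

4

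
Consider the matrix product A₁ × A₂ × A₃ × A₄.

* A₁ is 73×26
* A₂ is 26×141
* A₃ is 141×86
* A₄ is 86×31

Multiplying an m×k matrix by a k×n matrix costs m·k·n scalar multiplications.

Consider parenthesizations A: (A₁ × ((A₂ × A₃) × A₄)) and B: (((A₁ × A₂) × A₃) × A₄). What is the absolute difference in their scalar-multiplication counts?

904004

Order A = (A₁ × ((A₂ × A₃) × A₄)): (A₂ × A₃): 26×141 by 141×86 → 26×86, cost 26·141·86 = 315276; ((A₂ × A₃) × A₄): 26×86 by 86×31 → 26×31, cost 26·86·31 = 69316; cumulative 384592; (A₁ × ((A₂ × A₃) × A₄)): 73×26 by 26×31 → 73×31, cost 73·26·31 = 58838; cumulative 443430. Total 443430.
Order B = (((A₁ × A₂) × A₃) × A₄): (A₁ × A₂): 73×26 by 26×141 → 73×141, cost 73·26·141 = 267618; ((A₁ × A₂) × A₃): 73×141 by 141×86 → 73×86, cost 73·141·86 = 885198; cumulative 1152816; (((A₁ × A₂) × A₃) × A₄): 73×86 by 86×31 → 73×31, cost 73·86·31 = 194618; cumulative 1347434. Total 1347434.
Difference: |443430 − 1347434| = 904004.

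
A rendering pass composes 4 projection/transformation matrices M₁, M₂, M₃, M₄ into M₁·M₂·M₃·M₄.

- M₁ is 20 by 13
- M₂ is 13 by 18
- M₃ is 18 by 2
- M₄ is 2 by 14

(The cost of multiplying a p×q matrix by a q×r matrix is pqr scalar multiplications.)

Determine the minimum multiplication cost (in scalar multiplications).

Adjacent pairs: M₁M₂ = 20·13·18 = 4680; M₂M₃ = 13·18·2 = 468; M₃M₄ = 18·2·14 = 504.
Length 3: M₁..M₃: k=1: 0+468+20·13·2=988; k=2: 4680+0+20·18·2=5400 → min 988 | M₂..M₄: k=2: 0+504+13·18·14=3780; k=3: 468+0+13·2·14=832 → min 832.
Length 4: M₁..M₄: k=1: 0+832+20·13·14=4472; k=2: 4680+504+20·18·14=10224; k=3: 988+0+20·2·14=1548 → min 1548.
Optimal order: ((M₁·(M₂·M₃))·M₄) with cost 1548.

1548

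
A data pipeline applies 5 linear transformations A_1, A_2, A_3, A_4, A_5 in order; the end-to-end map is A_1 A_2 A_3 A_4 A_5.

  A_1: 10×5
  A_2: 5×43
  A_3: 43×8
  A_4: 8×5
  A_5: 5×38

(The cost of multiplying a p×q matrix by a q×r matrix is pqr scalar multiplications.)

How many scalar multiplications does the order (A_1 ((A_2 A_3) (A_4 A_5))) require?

6660

(A_2 A_3): 5×43 by 43×8 → 5×8, cost 5·43·8 = 1720
(A_4 A_5): 8×5 by 5×38 → 8×38, cost 8·5·38 = 1520
((A_2 A_3) (A_4 A_5)): 5×8 by 8×38 → 5×38, cost 5·8·38 = 1520; cumulative 4760
(A_1 ((A_2 A_3) (A_4 A_5))): 10×5 by 5×38 → 10×38, cost 10·5·38 = 1900; cumulative 6660
Total: 6660 scalar multiplications.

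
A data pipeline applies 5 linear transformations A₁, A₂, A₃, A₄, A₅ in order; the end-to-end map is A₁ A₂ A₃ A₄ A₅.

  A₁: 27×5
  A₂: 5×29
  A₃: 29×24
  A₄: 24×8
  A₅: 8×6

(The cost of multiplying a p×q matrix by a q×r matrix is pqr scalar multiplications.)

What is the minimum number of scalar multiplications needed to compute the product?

Adjacent pairs: A₁A₂ = 27·5·29 = 3915; A₂A₃ = 5·29·24 = 3480; A₃A₄ = 29·24·8 = 5568; A₄A₅ = 24·8·6 = 1152.
Length 3: A₁..A₃: k=1: 0+3480+27·5·24=6720; k=2: 3915+0+27·29·24=22707 → min 6720 | A₂..A₄: k=2: 0+5568+5·29·8=6728; k=3: 3480+0+5·24·8=4440 → min 4440 | A₃..A₅: k=3: 0+1152+29·24·6=5328; k=4: 5568+0+29·8·6=6960 → min 5328.
Length 4: A₁..A₄: k=1: 0+4440+27·5·8=5520; k=2: 3915+5568+27·29·8=15747; k=3: 6720+0+27·24·8=11904 → min 5520 | A₂..A₅: k=2: 0+5328+5·29·6=6198; k=3: 3480+1152+5·24·6=5352; k=4: 4440+0+5·8·6=4680 → min 4680.
Length 5: A₁..A₅: k=1: 0+4680+27·5·6=5490; k=2: 3915+5328+27·29·6=13941; k=3: 6720+1152+27·24·6=11760; k=4: 5520+0+27·8·6=6816 → min 5490.
Optimal order: (A₁ (((A₂ A₃) A₄) A₅)) with cost 5490.

5490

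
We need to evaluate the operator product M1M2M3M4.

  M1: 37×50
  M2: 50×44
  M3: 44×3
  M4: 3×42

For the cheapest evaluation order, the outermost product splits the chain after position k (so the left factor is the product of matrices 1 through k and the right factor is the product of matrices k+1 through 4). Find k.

3

Adjacent pairs: M1M2 = 37·50·44 = 81400; M2M3 = 50·44·3 = 6600; M3M4 = 44·3·42 = 5544.
Length 3: M1..M3: k=1: 0+6600+37·50·3=12150; k=2: 81400+0+37·44·3=86284 → min 12150 | M2..M4: k=2: 0+5544+50·44·42=97944; k=3: 6600+0+50·3·42=12900 → min 12900.
Top-level splits: k=1: (M1..M1)·(M2..M4) → 0+12900+37·50·42 = 90600; k=2: (M1..M2)·(M3..M4) → 81400+5544+37·44·42 = 155320; k=3: (M1..M3)·(M4..M4) → 12150+0+37·3·42 = 16812.
Best split is after M3, i.e. k = 3.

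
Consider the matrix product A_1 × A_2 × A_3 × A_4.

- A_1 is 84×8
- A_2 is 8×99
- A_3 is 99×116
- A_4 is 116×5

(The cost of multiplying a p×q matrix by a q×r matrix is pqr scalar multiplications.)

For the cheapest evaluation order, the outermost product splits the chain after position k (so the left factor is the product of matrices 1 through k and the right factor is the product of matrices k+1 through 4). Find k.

1

Adjacent pairs: A_1A_2 = 84·8·99 = 66528; A_2A_3 = 8·99·116 = 91872; A_3A_4 = 99·116·5 = 57420.
Length 3: A_1..A_3: k=1: 0+91872+84·8·116=169824; k=2: 66528+0+84·99·116=1031184 → min 169824 | A_2..A_4: k=2: 0+57420+8·99·5=61380; k=3: 91872+0+8·116·5=96512 → min 61380.
Top-level splits: k=1: (A_1..A_1)·(A_2..A_4) → 0+61380+84·8·5 = 64740; k=2: (A_1..A_2)·(A_3..A_4) → 66528+57420+84·99·5 = 165528; k=3: (A_1..A_3)·(A_4..A_4) → 169824+0+84·116·5 = 218544.
Best split is after A_1, i.e. k = 1.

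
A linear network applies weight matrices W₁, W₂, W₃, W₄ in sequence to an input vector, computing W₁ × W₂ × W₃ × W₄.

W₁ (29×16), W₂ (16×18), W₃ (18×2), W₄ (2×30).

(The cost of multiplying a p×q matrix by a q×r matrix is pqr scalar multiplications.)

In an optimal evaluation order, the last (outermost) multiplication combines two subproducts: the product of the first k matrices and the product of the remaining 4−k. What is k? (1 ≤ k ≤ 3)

3

Adjacent pairs: W₁W₂ = 29·16·18 = 8352; W₂W₃ = 16·18·2 = 576; W₃W₄ = 18·2·30 = 1080.
Length 3: W₁..W₃: k=1: 0+576+29·16·2=1504; k=2: 8352+0+29·18·2=9396 → min 1504 | W₂..W₄: k=2: 0+1080+16·18·30=9720; k=3: 576+0+16·2·30=1536 → min 1536.
Top-level splits: k=1: (W₁..W₁)·(W₂..W₄) → 0+1536+29·16·30 = 15456; k=2: (W₁..W₂)·(W₃..W₄) → 8352+1080+29·18·30 = 25092; k=3: (W₁..W₃)·(W₄..W₄) → 1504+0+29·2·30 = 3244.
Best split is after W₃, i.e. k = 3.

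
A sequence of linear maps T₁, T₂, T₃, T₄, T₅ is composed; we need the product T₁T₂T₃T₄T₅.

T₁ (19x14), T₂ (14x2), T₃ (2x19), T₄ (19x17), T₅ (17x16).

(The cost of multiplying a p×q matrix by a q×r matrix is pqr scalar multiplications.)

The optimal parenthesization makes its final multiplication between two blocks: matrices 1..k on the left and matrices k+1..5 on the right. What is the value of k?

2

Adjacent pairs: T₁T₂ = 19·14·2 = 532; T₂T₃ = 14·2·19 = 532; T₃T₄ = 2·19·17 = 646; T₄T₅ = 19·17·16 = 5168.
Length 3: T₁..T₃: k=1: 0+532+19·14·19=5586; k=2: 532+0+19·2·19=1254 → min 1254 | T₂..T₄: k=2: 0+646+14·2·17=1122; k=3: 532+0+14·19·17=5054 → min 1122 | T₃..T₅: k=3: 0+5168+2·19·16=5776; k=4: 646+0+2·17·16=1190 → min 1190.
Length 4: T₁..T₄: k=1: 0+1122+19·14·17=5644; k=2: 532+646+19·2·17=1824; k=3: 1254+0+19·19·17=7391 → min 1824 | T₂..T₅: k=2: 0+1190+14·2·16=1638; k=3: 532+5168+14·19·16=9956; k=4: 1122+0+14·17·16=4930 → min 1638.
Top-level splits: k=1: (T₁..T₁)·(T₂..T₅) → 0+1638+19·14·16 = 5894; k=2: (T₁..T₂)·(T₃..T₅) → 532+1190+19·2·16 = 2330; k=3: (T₁..T₃)·(T₄..T₅) → 1254+5168+19·19·16 = 12198; k=4: (T₁..T₄)·(T₅..T₅) → 1824+0+19·17·16 = 6992.
Best split is after T₂, i.e. k = 2.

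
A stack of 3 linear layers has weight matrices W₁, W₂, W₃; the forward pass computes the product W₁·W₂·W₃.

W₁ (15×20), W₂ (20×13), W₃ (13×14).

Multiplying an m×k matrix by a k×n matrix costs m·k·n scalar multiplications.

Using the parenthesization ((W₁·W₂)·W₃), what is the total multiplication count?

6630

(W₁·W₂): 15×20 by 20×13 → 15×13, cost 15·20·13 = 3900
((W₁·W₂)·W₃): 15×13 by 13×14 → 15×14, cost 15·13·14 = 2730; cumulative 6630
Total: 6630 scalar multiplications.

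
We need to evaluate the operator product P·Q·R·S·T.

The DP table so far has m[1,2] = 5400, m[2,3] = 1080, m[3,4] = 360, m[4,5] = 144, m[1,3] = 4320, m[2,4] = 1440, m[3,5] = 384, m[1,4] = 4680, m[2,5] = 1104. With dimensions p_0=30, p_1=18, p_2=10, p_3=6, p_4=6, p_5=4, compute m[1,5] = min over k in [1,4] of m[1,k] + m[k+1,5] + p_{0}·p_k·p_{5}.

3264

m[1,5] = min over k∈[1,4] of m[1,k]+m[k+1,5]+p_{0}·p_k·p_{5}.
k=1: 0 + 1104 + 30·18·4 = 3264; k=2: 5400 + 384 + 30·10·4 = 6984; k=3: 4320 + 144 + 30·6·4 = 5184; k=4: 4680 + 0 + 30·6·4 = 5400.
Minimum: 3264 at k=1.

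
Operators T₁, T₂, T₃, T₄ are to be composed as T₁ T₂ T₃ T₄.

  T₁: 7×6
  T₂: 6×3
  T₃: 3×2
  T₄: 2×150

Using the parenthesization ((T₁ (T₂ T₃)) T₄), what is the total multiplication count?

(T₂ T₃): 6×3 by 3×2 → 6×2, cost 6·3·2 = 36
(T₁ (T₂ T₃)): 7×6 by 6×2 → 7×2, cost 7·6·2 = 84; cumulative 120
((T₁ (T₂ T₃)) T₄): 7×2 by 2×150 → 7×150, cost 7·2·150 = 2100; cumulative 2220
Total: 2220 scalar multiplications.

2220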